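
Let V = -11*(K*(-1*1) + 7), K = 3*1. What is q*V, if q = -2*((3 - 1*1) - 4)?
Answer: -176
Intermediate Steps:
q = 4 (q = -2*((3 - 1) - 4) = -2*(2 - 4) = -2*(-2) = 4)
K = 3
V = -44 (V = -11*(3*(-1*1) + 7) = -11*(3*(-1) + 7) = -11*(-3 + 7) = -11*4 = -44)
q*V = 4*(-44) = -176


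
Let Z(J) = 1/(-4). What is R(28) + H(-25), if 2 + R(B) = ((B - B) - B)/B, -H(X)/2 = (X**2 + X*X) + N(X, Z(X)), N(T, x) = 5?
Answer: -2513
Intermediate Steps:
Z(J) = -1/4
H(X) = -10 - 4*X**2 (H(X) = -2*((X**2 + X*X) + 5) = -2*((X**2 + X**2) + 5) = -2*(2*X**2 + 5) = -2*(5 + 2*X**2) = -10 - 4*X**2)
R(B) = -3 (R(B) = -2 + ((B - B) - B)/B = -2 + (0 - B)/B = -2 + (-B)/B = -2 - 1 = -3)
R(28) + H(-25) = -3 + (-10 - 4*(-25)**2) = -3 + (-10 - 4*625) = -3 + (-10 - 2500) = -3 - 2510 = -2513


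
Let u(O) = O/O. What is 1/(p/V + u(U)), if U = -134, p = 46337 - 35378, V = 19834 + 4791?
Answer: 24625/35584 ≈ 0.69202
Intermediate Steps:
V = 24625
p = 10959
u(O) = 1
1/(p/V + u(U)) = 1/(10959/24625 + 1) = 1/(35584/24625) = 24625/35584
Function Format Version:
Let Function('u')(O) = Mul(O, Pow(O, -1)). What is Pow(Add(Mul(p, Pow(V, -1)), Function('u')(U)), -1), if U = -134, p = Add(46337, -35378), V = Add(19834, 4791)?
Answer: Rational(24625, 35584) ≈ 0.69202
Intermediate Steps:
V = 24625
p = 10959
Function('u')(O) = 1
Pow(Add(Mul(p, Pow(V, -1)), Function('u')(U)), -1) = Pow(Add(Mul(10959, Pow(24625, -1)), 1), -1) = Pow(Add(Mul(10959, Rational(1, 24625)), 1), -1) = Pow(Add(Rational(10959, 24625), 1), -1) = Pow(Rational(35584, 24625), -1) = Rational(24625, 35584)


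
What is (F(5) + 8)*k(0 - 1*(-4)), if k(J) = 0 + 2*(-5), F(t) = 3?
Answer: -110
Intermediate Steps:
k(J) = -10 (k(J) = 0 - 10 = -10)
(F(5) + 8)*k(0 - 1*(-4)) = (3 + 8)*(-10) = 11*(-10) = -110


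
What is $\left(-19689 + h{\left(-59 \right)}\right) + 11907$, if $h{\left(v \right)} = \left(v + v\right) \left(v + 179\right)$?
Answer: $-21942$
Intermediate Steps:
$h{\left(v \right)} = 2 v \left(179 + v\right)$
$\left(-19689 + h{\left(-59 \right)}\right) + 11907 = \left(-19689 + 2 \left(-59\right) \left(179 - 59\right)\right) + 11907 = \left(-19689 + 2 \left(-59\right) 120\right) + 11907 = \left(-19689 - 14160\right) + 11907 = -33849 + 11907 = -21942$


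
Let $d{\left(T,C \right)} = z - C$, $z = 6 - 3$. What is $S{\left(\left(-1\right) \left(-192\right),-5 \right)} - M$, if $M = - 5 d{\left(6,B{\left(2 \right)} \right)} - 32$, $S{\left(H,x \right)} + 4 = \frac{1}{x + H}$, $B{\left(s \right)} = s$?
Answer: $\frac{6172}{187} \approx 33.005$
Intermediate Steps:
$z = 3$ ($z = 6 - 3 = 3$)
$S{\left(H,x \right)} = -4 + \frac{1}{H + x}$ ($S{\left(H,x \right)} = -4 + \frac{1}{x + H} = -4 + \frac{1}{H + x}$)
$d{\left(T,C \right)} = 3 - C$
$M = -37$ ($M = - 5 \left(3 - 2\right) - 32 = \left(-5\right) 1 - 32 = -5 - 32 = -37$)
$S{\left(\left(-1\right) \left(-192\right),-5 \right)} - M = \frac{1 - 4 \left(\left(-1\right) \left(-192\right)\right) - -20}{\left(-1\right) \left(-192\right) - 5} - -37 = \frac{1 - 768 + 20}{192 - 5} + 37 = \frac{1 - 768 + 20}{187} + 37 = \frac{1}{187} \left(-747\right) + 37 = - \frac{747}{187} + 37 = \frac{6172}{187}$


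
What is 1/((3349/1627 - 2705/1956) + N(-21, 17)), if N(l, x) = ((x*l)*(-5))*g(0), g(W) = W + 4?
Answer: 3182412/22724571289 ≈ 0.00014004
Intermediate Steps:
g(W) = 4 + W
N(l, x) = -20*l*x (N(l, x) = ((x*l)*(-5))*(4 + 0) = ((l*x)*(-5))*4 = -5*l*x*4 = -20*l*x)
1/((3349/1627 - 2705/1956) + N(-21, 17)) = 1/((3349/1627 - 2705/1956) - 20*(-21)*17) = 1/((3349*(1/1627) - 2705*1/1956) + 7140) = 1/((3349/1627 - 2705/1956) + 7140) = 1/(2149609/3182412 + 7140) = 1/(22724571289/3182412) = 3182412/22724571289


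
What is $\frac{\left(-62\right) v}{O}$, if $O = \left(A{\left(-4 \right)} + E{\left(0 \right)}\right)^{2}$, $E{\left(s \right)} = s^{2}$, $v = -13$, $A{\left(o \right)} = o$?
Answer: $\frac{403}{8} \approx 50.375$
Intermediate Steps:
$O = 16$ ($O = \left(-4 + 0^{2}\right)^{2} = \left(-4 + 0\right)^{2} = \left(-4\right)^{2} = 16$)
$\frac{\left(-62\right) v}{O} = \frac{\left(-62\right) \left(-13\right)}{16} = 806 \cdot \frac{1}{16} = \frac{403}{8}$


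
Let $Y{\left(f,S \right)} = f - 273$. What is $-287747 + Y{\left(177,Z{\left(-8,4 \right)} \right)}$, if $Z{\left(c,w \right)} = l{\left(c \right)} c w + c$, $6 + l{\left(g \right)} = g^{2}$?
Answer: $-287843$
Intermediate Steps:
$l{\left(g \right)} = -6 + g^{2}$
$Z{\left(c,w \right)} = c + c w \left(-6 + c^{2}\right)$ ($Z{\left(c,w \right)} = \left(-6 + c^{2}\right) c w + c = c \left(-6 + c^{2}\right) w + c = c w \left(-6 + c^{2}\right) + c = c + c w \left(-6 + c^{2}\right)$)
$Y{\left(f,S \right)} = -273 + f$ ($Y{\left(f,S \right)} = f - 273 = -273 + f$)
$-287747 + Y{\left(177,Z{\left(-8,4 \right)} \right)} = -287747 + \left(-273 + 177\right) = -287747 - 96 = -287843$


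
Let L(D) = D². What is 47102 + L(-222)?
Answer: 96386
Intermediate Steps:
47102 + L(-222) = 47102 + (-222)² = 47102 + 49284 = 96386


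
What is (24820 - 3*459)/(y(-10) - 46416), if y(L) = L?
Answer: -23443/46426 ≈ -0.50495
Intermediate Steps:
(24820 - 3*459)/(y(-10) - 46416) = (24820 - 3*459)/(-10 - 46416) = (24820 - 1377)/(-46426) = 23443*(-1/46426) = -23443/46426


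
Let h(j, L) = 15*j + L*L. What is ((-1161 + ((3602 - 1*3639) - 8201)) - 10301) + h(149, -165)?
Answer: 9760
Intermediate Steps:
h(j, L) = L**2 + 15*j (h(j, L) = 15*j + L**2 = L**2 + 15*j)
((-1161 + ((3602 - 1*3639) - 8201)) - 10301) + h(149, -165) = ((-1161 + ((3602 - 1*3639) - 8201)) - 10301) + ((-165)**2 + 15*149) = ((-1161 + ((3602 - 3639) - 8201)) - 10301) + (27225 + 2235) = ((-1161 + (-37 - 8201)) - 10301) + 29460 = ((-1161 - 8238) - 10301) + 29460 = (-9399 - 10301) + 29460 = -19700 + 29460 = 9760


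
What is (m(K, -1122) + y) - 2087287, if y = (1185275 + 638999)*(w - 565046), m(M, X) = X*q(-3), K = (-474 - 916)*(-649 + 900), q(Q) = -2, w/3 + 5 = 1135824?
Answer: 5185334399571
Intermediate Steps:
w = 3407457 (w = -15 + 3*1135824 = -15 + 3407472 = 3407457)
K = -348890 (K = -1390*251 = -348890)
m(M, X) = -2*X (m(M, X) = X*(-2) = -2*X)
y = 5185336484614 (y = (1185275 + 638999)*(3407457 - 565046) = 1824274*2842411 = 5185336484614)
(m(K, -1122) + y) - 2087287 = (-2*(-1122) + 5185336484614) - 2087287 = (2244 + 5185336484614) - 2087287 = 5185336486858 - 2087287 = 5185334399571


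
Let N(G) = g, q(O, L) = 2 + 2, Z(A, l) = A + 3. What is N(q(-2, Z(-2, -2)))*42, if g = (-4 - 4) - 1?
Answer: -378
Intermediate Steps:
Z(A, l) = 3 + A
q(O, L) = 4
g = -9 (g = -8 - 1 = -9)
N(G) = -9
N(q(-2, Z(-2, -2)))*42 = -9*42 = -378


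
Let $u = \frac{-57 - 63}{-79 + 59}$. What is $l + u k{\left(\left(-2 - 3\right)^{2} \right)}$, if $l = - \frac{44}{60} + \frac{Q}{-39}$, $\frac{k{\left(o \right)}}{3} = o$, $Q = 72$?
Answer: $\frac{87247}{195} \approx 447.42$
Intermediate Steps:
$k{\left(o \right)} = 3 o$
$u = 6$ ($u = - \frac{120}{-20} = \left(-120\right) \left(- \frac{1}{20}\right) = 6$)
$l = - \frac{503}{195}$ ($l = - \frac{44}{60} + \frac{72}{-39} = \left(-44\right) \frac{1}{60} + 72 \left(- \frac{1}{39}\right) = - \frac{11}{15} - \frac{24}{13} = - \frac{503}{195} \approx -2.5795$)
$l + u k{\left(\left(-2 - 3\right)^{2} \right)} = - \frac{503}{195} + 6 \cdot 3 \left(-2 - 3\right)^{2} = - \frac{503}{195} + 6 \cdot 3 \left(-5\right)^{2} = - \frac{503}{195} + 6 \cdot 3 \cdot 25 = - \frac{503}{195} + 6 \cdot 75 = - \frac{503}{195} + 450 = \frac{87247}{195}$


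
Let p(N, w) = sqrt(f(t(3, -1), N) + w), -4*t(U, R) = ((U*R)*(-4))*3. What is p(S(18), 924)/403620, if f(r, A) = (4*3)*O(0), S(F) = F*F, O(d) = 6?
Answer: sqrt(249)/201810 ≈ 7.8191e-5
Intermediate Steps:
S(F) = F**2
t(U, R) = 3*R*U (t(U, R) = -(U*R)*(-4)*3/4 = -(R*U)*(-4)*3/4 = -(-4*R*U)*3/4 = -(-3)*R*U = 3*R*U)
f(r, A) = 72 (f(r, A) = (4*3)*6 = 12*6 = 72)
p(N, w) = sqrt(72 + w)
p(S(18), 924)/403620 = sqrt(72 + 924)/403620 = sqrt(996)*(1/403620) = (2*sqrt(249))*(1/403620) = sqrt(249)/201810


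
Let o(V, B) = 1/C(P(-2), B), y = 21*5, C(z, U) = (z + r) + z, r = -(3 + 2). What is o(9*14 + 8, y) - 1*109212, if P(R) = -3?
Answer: -1201333/11 ≈ -1.0921e+5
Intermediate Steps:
r = -5 (r = -1*5 = -5)
C(z, U) = -5 + 2*z (C(z, U) = (z - 5) + z = (-5 + z) + z = -5 + 2*z)
y = 105
o(V, B) = -1/11 (o(V, B) = 1/(-5 + 2*(-3)) = 1/(-5 - 6) = 1/(-11) = -1/11)
o(9*14 + 8, y) - 1*109212 = -1/11 - 1*109212 = -1/11 - 109212 = -1201333/11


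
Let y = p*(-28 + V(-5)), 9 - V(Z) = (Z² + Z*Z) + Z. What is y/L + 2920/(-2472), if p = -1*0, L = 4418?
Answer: -365/309 ≈ -1.1812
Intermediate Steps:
p = 0
V(Z) = 9 - Z - 2*Z² (V(Z) = 9 - ((Z² + Z*Z) + Z) = 9 - ((Z² + Z²) + Z) = 9 - (2*Z² + Z) = 9 - (Z + 2*Z²) = 9 + (-Z - 2*Z²) = 9 - Z - 2*Z²)
y = 0 (y = 0*(-28 + (9 - 1*(-5) - 2*(-5)²)) = 0*(-28 + (9 + 5 - 2*25)) = 0*(-28 + (9 + 5 - 50)) = 0*(-28 - 36) = 0*(-64) = 0)
y/L + 2920/(-2472) = 0/4418 + 2920/(-2472) = 0*(1/4418) + 2920*(-1/2472) = 0 - 365/309 = -365/309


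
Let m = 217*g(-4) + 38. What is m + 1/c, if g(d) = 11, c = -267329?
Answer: 648272824/267329 ≈ 2425.0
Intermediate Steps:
m = 2425 (m = 217*11 + 38 = 2387 + 38 = 2425)
m + 1/c = 2425 + 1/(-267329) = 2425 - 1/267329 = 648272824/267329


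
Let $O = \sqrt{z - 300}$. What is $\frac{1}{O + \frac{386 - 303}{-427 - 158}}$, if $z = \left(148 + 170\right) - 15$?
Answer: $\frac{48555}{1019786} + \frac{342225 \sqrt{3}}{1019786} \approx 0.62886$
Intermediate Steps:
$z = 303$ ($z = 318 - 15 = 303$)
$O = \sqrt{3}$ ($O = \sqrt{303 - 300} = \sqrt{3} \approx 1.732$)
$\frac{1}{O + \frac{386 - 303}{-427 - 158}} = \frac{1}{\sqrt{3} + \frac{386 - 303}{-427 - 158}} = \frac{1}{\sqrt{3} + \frac{83}{-585}} = \frac{1}{\sqrt{3} + 83 \left(- \frac{1}{585}\right)} = \frac{1}{\sqrt{3} - \frac{83}{585}} = \frac{1}{- \frac{83}{585} + \sqrt{3}}$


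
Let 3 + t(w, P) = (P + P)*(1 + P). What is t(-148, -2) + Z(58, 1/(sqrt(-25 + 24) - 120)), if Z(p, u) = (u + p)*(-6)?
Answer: -4996427/14401 + 6*I/14401 ≈ -346.95 + 0.00041664*I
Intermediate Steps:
t(w, P) = -3 + 2*P*(1 + P) (t(w, P) = -3 + (P + P)*(1 + P) = -3 + (2*P)*(1 + P) = -3 + 2*P*(1 + P))
Z(p, u) = -6*p - 6*u (Z(p, u) = (p + u)*(-6) = -6*p - 6*u)
t(-148, -2) + Z(58, 1/(sqrt(-25 + 24) - 120)) = (-3 + 2*(-2) + 2*(-2)**2) + (-6*58 - 6/(sqrt(-25 + 24) - 120)) = (-3 - 4 + 2*4) + (-348 - 6/(sqrt(-1) - 120)) = (-3 - 4 + 8) + (-348 - 6/(I - 120)) = 1 + (-348 - 6*(-120 - I)/14401) = -347 - 6*(-120 - I)/14401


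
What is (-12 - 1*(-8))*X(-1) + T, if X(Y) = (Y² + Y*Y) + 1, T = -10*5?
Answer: -62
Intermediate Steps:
T = -50
X(Y) = 1 + 2*Y² (X(Y) = (Y² + Y²) + 1 = 2*Y² + 1 = 1 + 2*Y²)
(-12 - 1*(-8))*X(-1) + T = (-12 - 1*(-8))*(1 + 2*(-1)²) - 50 = (-12 + 8)*(1 + 2*1) - 50 = -4*(1 + 2) - 50 = -4*3 - 50 = -12 - 50 = -62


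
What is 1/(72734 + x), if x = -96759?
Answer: -1/24025 ≈ -4.1623e-5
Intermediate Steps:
1/(72734 + x) = 1/(72734 - 96759) = 1/(-24025) = -1/24025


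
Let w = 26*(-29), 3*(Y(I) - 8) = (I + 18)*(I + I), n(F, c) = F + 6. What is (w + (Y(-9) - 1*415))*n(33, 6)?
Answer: -47385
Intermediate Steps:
n(F, c) = 6 + F
Y(I) = 8 + 2*I*(18 + I)/3 (Y(I) = 8 + ((I + 18)*(I + I))/3 = 8 + ((18 + I)*(2*I))/3 = 8 + (2*I*(18 + I))/3 = 8 + 2*I*(18 + I)/3)
w = -754
(w + (Y(-9) - 1*415))*n(33, 6) = (-754 + ((8 + 12*(-9) + (⅔)*(-9)²) - 1*415))*(6 + 33) = (-754 + ((8 - 108 + (⅔)*81) - 415))*39 = (-754 + ((8 - 108 + 54) - 415))*39 = (-754 + (-46 - 415))*39 = (-754 - 461)*39 = -1215*39 = -47385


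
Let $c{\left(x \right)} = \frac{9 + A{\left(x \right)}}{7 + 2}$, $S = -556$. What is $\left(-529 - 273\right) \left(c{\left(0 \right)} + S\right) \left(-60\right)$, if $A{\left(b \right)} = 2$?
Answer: $- \frac{80087720}{3} \approx -2.6696 \cdot 10^{7}$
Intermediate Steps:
$c{\left(x \right)} = \frac{11}{9}$ ($c{\left(x \right)} = \frac{9 + 2}{7 + 2} = \frac{11}{9}$)
$\left(-529 - 273\right) \left(c{\left(0 \right)} + S\right) \left(-60\right) = \left(-529 - 273\right) \left(\frac{11}{9} - 556\right) \left(-60\right) = \left(-802\right) \left(- \frac{4993}{9}\right) \left(-60\right) = \frac{4004386}{9} \left(-60\right) = - \frac{80087720}{3}$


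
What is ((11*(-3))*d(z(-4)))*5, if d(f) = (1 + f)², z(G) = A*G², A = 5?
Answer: -1082565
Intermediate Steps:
z(G) = 5*G²
((11*(-3))*d(z(-4)))*5 = ((11*(-3))*(1 + 5*(-4)²)²)*5 = -33*(1 + 5*16)²*5 = -33*(1 + 80)²*5 = -33*81²*5 = -33*6561*5 = -216513*5 = -1082565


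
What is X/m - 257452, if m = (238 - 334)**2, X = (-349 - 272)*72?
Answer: -32954477/128 ≈ -2.5746e+5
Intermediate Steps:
X = -44712 (X = -621*72 = -44712)
m = 9216 (m = (-96)**2 = 9216)
X/m - 257452 = -44712/9216 - 257452 = -44712*1/9216 - 257452 = -621/128 - 257452 = -32954477/128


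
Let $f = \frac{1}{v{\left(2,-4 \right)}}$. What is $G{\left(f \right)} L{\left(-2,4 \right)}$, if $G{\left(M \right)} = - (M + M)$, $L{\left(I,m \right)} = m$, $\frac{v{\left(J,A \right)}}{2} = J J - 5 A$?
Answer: $- \frac{1}{6} \approx -0.16667$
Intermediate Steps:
$v{\left(J,A \right)} = - 10 A + 2 J^{2}$ ($v{\left(J,A \right)} = 2 \left(J J - 5 A\right) = 2 \left(J^{2} - 5 A\right) = - 10 A + 2 J^{2}$)
$f = \frac{1}{48}$ ($f = \frac{1}{\left(-10\right) \left(-4\right) + 2 \cdot 2^{2}} = \frac{1}{40 + 2 \cdot 4} = \frac{1}{40 + 8} = \frac{1}{48} \approx 0.020833$)
$G{\left(M \right)} = - 2 M$
$G{\left(f \right)} L{\left(-2,4 \right)} = \left(-2\right) \frac{1}{48} \cdot 4 = \left(- \frac{1}{24}\right) 4 = - \frac{1}{6}$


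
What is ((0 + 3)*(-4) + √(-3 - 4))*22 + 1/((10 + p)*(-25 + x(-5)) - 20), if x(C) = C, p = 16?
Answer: -211201/800 + 22*I*√7 ≈ -264.0 + 58.207*I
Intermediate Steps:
((0 + 3)*(-4) + √(-3 - 4))*22 + 1/((10 + p)*(-25 + x(-5)) - 20) = ((0 + 3)*(-4) + √(-3 - 4))*22 + 1/((10 + 16)*(-25 - 5) - 20) = (3*(-4) + √(-7))*22 + 1/(26*(-30) - 20) = (-12 + I*√7)*22 + 1/(-780 - 20) = (-264 + 22*I*√7) + 1/(-800) = (-264 + 22*I*√7) - 1/800 = -211201/800 + 22*I*√7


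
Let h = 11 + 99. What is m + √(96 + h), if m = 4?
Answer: 4 + √206 ≈ 18.353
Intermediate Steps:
h = 110
m + √(96 + h) = 4 + √(96 + 110) = 4 + √206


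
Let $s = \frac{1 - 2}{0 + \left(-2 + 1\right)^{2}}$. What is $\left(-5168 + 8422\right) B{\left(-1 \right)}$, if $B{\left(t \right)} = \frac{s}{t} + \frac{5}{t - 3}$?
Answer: $- \frac{1627}{2} \approx -813.5$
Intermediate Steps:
$s = -1$ ($s = - \frac{1}{0 + \left(-1\right)^{2}} = - \frac{1}{0 + 1} = - 1^{-1} = \left(-1\right) 1 = -1$)
$B{\left(t \right)} = - \frac{1}{t} + \frac{5}{-3 + t}$ ($B{\left(t \right)} = - \frac{1}{t} + \frac{5}{t - 3} = - \frac{1}{t} + \frac{5}{-3 + t}$)
$\left(-5168 + 8422\right) B{\left(-1 \right)} = \left(-5168 + 8422\right) \frac{3 + 4 \left(-1\right)}{\left(-1\right) \left(-3 - 1\right)} = 3254 \left(- \frac{3 - 4}{-4}\right) = 3254 \left(\left(-1\right) \left(- \frac{1}{4}\right) \left(-1\right)\right) = 3254 \left(- \frac{1}{4}\right) = - \frac{1627}{2}$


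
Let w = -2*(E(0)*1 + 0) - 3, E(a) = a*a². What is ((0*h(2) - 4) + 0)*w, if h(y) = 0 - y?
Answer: 12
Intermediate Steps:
E(a) = a³
h(y) = -y
w = -3 (w = -2*(0³*1 + 0) - 3 = -2*(0*1 + 0) - 3 = -2*(0 + 0) - 3 = -2*0 - 3 = 0 - 3 = -3)
((0*h(2) - 4) + 0)*w = ((0*(-1*2) - 4) + 0)*(-3) = ((0*(-2) - 4) + 0)*(-3) = ((0 - 4) + 0)*(-3) = (-4 + 0)*(-3) = -4*(-3) = 12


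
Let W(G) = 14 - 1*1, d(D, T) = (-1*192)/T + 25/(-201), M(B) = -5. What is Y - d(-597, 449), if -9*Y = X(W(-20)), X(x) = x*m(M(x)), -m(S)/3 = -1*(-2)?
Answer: 277325/30083 ≈ 9.2187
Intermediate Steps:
m(S) = -6 (m(S) = -(-3)*(-2) = -3*2 = -6)
d(D, T) = -25/201 - 192/T (d(D, T) = -192/T + 25*(-1/201) = -192/T - 25/201 = -25/201 - 192/T)
W(G) = 13 (W(G) = 14 - 1 = 13)
X(x) = -6*x (X(x) = x*(-6) = -6*x)
Y = 26/3 (Y = -(-2)*13/3 = -1/9*(-78) = 26/3 ≈ 8.6667)
Y - d(-597, 449) = 26/3 - (-25/201 - 192/449) = 26/3 - 1*(-49817/90249) = 26/3 + 49817/90249 = 277325/30083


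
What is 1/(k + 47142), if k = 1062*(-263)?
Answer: -1/232164 ≈ -4.3073e-6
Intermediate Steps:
k = -279306
1/(k + 47142) = 1/(-279306 + 47142) = 1/(-232164) = -1/232164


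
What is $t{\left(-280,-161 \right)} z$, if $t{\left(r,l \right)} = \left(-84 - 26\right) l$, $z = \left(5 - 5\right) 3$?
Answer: $0$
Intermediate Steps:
$z = 0$ ($z = 0 \cdot 3 = 0$)
$t{\left(r,l \right)} = - 110 l$ ($t{\left(r,l \right)} = \left(-84 - 26\right) l = - 110 l$)
$t{\left(-280,-161 \right)} z = \left(-110\right) \left(-161\right) 0 = 17710 \cdot 0 = 0$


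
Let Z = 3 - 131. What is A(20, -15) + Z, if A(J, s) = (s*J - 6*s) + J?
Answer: -318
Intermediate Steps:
Z = -128
A(J, s) = J - 6*s + J*s (A(J, s) = (J*s - 6*s) + J = (-6*s + J*s) + J = J - 6*s + J*s)
A(20, -15) + Z = (20 - 6*(-15) + 20*(-15)) - 128 = (20 + 90 - 300) - 128 = -190 - 128 = -318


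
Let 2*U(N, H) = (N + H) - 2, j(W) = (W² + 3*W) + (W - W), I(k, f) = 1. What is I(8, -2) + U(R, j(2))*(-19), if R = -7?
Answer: -17/2 ≈ -8.5000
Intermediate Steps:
j(W) = W² + 3*W (j(W) = (W² + 3*W) + 0 = W² + 3*W)
U(N, H) = -1 + H/2 + N/2 (U(N, H) = ((N + H) - 2)/2 = ((H + N) - 2)/2 = (-2 + H + N)/2 = -1 + H/2 + N/2)
I(8, -2) + U(R, j(2))*(-19) = 1 + (-1 + (2*(3 + 2))/2 + (½)*(-7))*(-19) = 1 + (-1 + (2*5)/2 - 7/2)*(-19) = 1 + (-1 + (½)*10 - 7/2)*(-19) = 1 + (-1 + 5 - 7/2)*(-19) = 1 + (½)*(-19) = 1 - 19/2 = -17/2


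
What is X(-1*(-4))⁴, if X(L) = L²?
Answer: 65536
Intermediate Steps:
X(-1*(-4))⁴ = ((-1*(-4))²)⁴ = (4²)⁴ = 16⁴ = 65536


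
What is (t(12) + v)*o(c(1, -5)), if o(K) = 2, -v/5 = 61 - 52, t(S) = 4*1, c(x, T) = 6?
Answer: -82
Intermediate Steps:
t(S) = 4
v = -45 (v = -5*(61 - 52) = -5*9 = -45)
(t(12) + v)*o(c(1, -5)) = (4 - 45)*2 = -41*2 = -82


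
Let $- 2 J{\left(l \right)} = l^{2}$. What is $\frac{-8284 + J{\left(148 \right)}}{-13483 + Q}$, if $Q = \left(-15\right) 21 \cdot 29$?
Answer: $\frac{9618}{11309} \approx 0.85047$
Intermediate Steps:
$J{\left(l \right)} = - \frac{l^{2}}{2}$
$Q = -9135$ ($Q = \left(-315\right) 29 = -9135$)
$\frac{-8284 + J{\left(148 \right)}}{-13483 + Q} = \frac{-8284 - \frac{148^{2}}{2}}{-13483 - 9135} = \frac{-8284 - 10952}{-22618} = \left(-8284 - 10952\right) \left(- \frac{1}{22618}\right) = \left(-19236\right) \left(- \frac{1}{22618}\right) = \frac{9618}{11309}$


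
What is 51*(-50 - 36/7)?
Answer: -19686/7 ≈ -2812.3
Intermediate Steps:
51*(-50 - 36/7) = 51*(-386/7) = -19686/7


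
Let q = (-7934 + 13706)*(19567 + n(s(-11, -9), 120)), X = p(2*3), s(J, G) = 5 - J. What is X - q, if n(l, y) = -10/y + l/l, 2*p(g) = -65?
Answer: -225892095/2 ≈ -1.1295e+8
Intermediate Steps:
p(g) = -65/2 (p(g) = (½)*(-65) = -65/2)
n(l, y) = 1 - 10/y (n(l, y) = -10/y + 1 = 1 - 10/y)
X = -65/2 ≈ -32.500
q = 112946015 (q = (-7934 + 13706)*(19567 + (-10 + 120)/120) = 5772*(19567 + (1/120)*110) = 5772*(19567 + 11/12) = 5772*(234815/12) = 112946015)
X - q = -65/2 - 1*112946015 = -65/2 - 112946015 = -225892095/2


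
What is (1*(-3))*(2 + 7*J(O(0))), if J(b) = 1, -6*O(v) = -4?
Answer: -27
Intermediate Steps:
O(v) = ⅔ (O(v) = -⅙*(-4) = ⅔)
(1*(-3))*(2 + 7*J(O(0))) = (1*(-3))*(2 + 7*1) = -3*(2 + 7) = -3*9 = -27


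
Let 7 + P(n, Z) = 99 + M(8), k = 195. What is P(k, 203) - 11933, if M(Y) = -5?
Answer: -11846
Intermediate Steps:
P(n, Z) = 87 (P(n, Z) = -7 + (99 - 5) = -7 + 94 = 87)
P(k, 203) - 11933 = 87 - 11933 = -11846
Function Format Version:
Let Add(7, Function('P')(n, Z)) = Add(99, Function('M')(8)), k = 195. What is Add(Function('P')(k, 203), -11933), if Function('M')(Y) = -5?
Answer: -11846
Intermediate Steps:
Function('P')(n, Z) = 87 (Function('P')(n, Z) = Add(-7, Add(99, -5)) = Add(-7, 94) = 87)
Add(Function('P')(k, 203), -11933) = Add(87, -11933) = -11846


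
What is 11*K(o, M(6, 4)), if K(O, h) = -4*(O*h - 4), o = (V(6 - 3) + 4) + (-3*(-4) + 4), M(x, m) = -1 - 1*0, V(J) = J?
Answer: 1188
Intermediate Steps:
M(x, m) = -1 (M(x, m) = -1 + 0 = -1)
o = 23 (o = ((6 - 3) + 4) + (-3*(-4) + 4) = (3 + 4) + (12 + 4) = 7 + 16 = 23)
K(O, h) = 16 - 4*O*h (K(O, h) = -4*(-4 + O*h) = 16 - 4*O*h)
11*K(o, M(6, 4)) = 11*(16 - 4*23*(-1)) = 11*(16 + 92) = 11*108 = 1188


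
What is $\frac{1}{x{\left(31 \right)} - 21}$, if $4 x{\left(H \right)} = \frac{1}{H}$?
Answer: $- \frac{124}{2603} \approx -0.047637$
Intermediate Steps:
$x{\left(H \right)} = \frac{1}{4 H}$
$\frac{1}{x{\left(31 \right)} - 21} = \frac{1}{\frac{1}{4 \cdot 31} - 21} = \frac{1}{\frac{1}{4} \cdot \frac{1}{31} - 21} = \frac{1}{\frac{1}{124} - 21} = \frac{1}{- \frac{2603}{124}} = - \frac{124}{2603}$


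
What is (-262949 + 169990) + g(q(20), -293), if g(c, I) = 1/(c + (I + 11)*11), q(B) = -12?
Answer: -289474327/3114 ≈ -92959.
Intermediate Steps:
g(c, I) = 1/(121 + c + 11*I) (g(c, I) = 1/(c + (11 + I)*11) = 1/(c + (121 + 11*I)) = 1/(121 + c + 11*I))
(-262949 + 169990) + g(q(20), -293) = (-262949 + 169990) + 1/(121 - 12 + 11*(-293)) = -92959 + 1/(121 - 12 - 3223) = -92959 + 1/(-3114) = -92959 - 1/3114 = -289474327/3114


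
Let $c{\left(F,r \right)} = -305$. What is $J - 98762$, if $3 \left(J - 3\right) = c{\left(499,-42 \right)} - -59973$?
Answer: $- \frac{236609}{3} \approx -78870.0$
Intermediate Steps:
$J = \frac{59677}{3}$ ($J = 3 + \frac{-305 - -59973}{3} = 3 + \frac{-305 + 59973}{3} = 3 + \frac{1}{3} \cdot 59668 = 3 + \frac{59668}{3} = \frac{59677}{3} \approx 19892.0$)
$J - 98762 = \frac{59677}{3} - 98762 = - \frac{236609}{3}$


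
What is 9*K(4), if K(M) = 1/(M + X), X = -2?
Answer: 9/2 ≈ 4.5000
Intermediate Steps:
K(M) = 1/(-2 + M) (K(M) = 1/(M - 2) = 1/(-2 + M))
9*K(4) = 9/(-2 + 4) = 9/2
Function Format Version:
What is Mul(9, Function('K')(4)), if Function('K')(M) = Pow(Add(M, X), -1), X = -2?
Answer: Rational(9, 2) ≈ 4.5000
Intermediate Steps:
Function('K')(M) = Pow(Add(-2, M), -1) (Function('K')(M) = Pow(Add(M, -2), -1) = Pow(Add(-2, M), -1))
Mul(9, Function('K')(4)) = Mul(9, Pow(Add(-2, 4), -1)) = Mul(9, Pow(2, -1)) = Mul(9, Rational(1, 2)) = Rational(9, 2)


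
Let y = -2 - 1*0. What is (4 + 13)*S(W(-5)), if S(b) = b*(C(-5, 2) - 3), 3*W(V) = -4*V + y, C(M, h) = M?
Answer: -816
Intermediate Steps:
y = -2 (y = -2 + 0 = -2)
W(V) = -2/3 - 4*V/3 (W(V) = (-4*V - 2)/3 = (-2 - 4*V)/3 = -2/3 - 4*V/3)
S(b) = -8*b (S(b) = b*(-5 - 3) = b*(-8) = -8*b)
(4 + 13)*S(W(-5)) = (4 + 13)*(-8*(-2/3 - 4/3*(-5))) = 17*(-8*(-2/3 + 20/3)) = 17*(-8*6) = 17*(-48) = -816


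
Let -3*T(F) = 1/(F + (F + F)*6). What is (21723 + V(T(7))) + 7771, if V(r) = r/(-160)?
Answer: 1288297921/43680 ≈ 29494.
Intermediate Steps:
T(F) = -1/(39*F) (T(F) = -1/(3*(F + (F + F)*6)) = -1/(3*(F + (2*F)*6)) = -1/(3*(F + 12*F)) = -1/(13*F)/3 = -1/(39*F))
V(r) = -r/160 (V(r) = r*(-1/160) = -r/160)
(21723 + V(T(7))) + 7771 = (21723 - (-1)/(6240*7)) + 7771 = (21723 - 1/160*(-1/273)) + 7771 = (21723 + 1/43680) + 7771 = 948860641/43680 + 7771 = 1288297921/43680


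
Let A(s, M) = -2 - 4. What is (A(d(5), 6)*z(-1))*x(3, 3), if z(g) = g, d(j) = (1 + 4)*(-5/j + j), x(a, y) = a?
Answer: 18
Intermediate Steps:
d(j) = -25/j + 5*j (d(j) = 5*(j - 5/j) = -25/j + 5*j)
A(s, M) = -6
(A(d(5), 6)*z(-1))*x(3, 3) = -6*(-1)*3 = 6*3 = 18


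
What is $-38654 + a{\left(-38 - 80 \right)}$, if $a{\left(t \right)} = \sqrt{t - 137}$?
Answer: $-38654 + i \sqrt{255} \approx -38654.0 + 15.969 i$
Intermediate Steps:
$a{\left(t \right)} = \sqrt{-137 + t}$
$-38654 + a{\left(-38 - 80 \right)} = -38654 + \sqrt{-137 - 118} = -38654 + \sqrt{-255} = -38654 + i \sqrt{255}$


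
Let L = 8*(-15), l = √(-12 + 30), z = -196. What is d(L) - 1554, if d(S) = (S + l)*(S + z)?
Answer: 36366 - 948*√2 ≈ 35025.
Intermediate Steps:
l = 3*√2 (l = √18 = 3*√2 ≈ 4.2426)
L = -120
d(S) = (-196 + S)*(S + 3*√2) (d(S) = (S + 3*√2)*(S - 196) = (S + 3*√2)*(-196 + S) = (-196 + S)*(S + 3*√2))
d(L) - 1554 = ((-120)² - 588*√2 - 196*(-120) + 3*(-120)*√2) - 1554 = (14400 - 588*√2 + 23520 - 360*√2) - 1554 = (37920 - 948*√2) - 1554 = 36366 - 948*√2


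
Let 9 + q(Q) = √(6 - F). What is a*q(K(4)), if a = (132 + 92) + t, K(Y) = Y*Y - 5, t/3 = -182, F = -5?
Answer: 2898 - 322*√11 ≈ 1830.0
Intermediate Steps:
t = -546 (t = 3*(-182) = -546)
K(Y) = -5 + Y² (K(Y) = Y² - 5 = -5 + Y²)
q(Q) = -9 + √11 (q(Q) = -9 + √(6 - 1*(-5)) = -9 + √(6 + 5) = -9 + √11)
a = -322 (a = (132 + 92) - 546 = 224 - 546 = -322)
a*q(K(4)) = -322*(-9 + √11) = 2898 - 322*√11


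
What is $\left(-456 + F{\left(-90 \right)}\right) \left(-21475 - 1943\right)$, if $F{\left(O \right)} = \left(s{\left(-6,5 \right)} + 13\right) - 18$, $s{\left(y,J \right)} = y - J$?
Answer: $11053296$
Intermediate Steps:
$F{\left(O \right)} = -16$ ($F{\left(O \right)} = \left(\left(-6 - 5\right) + 13\right) - 18 = \left(-11 + 13\right) - 18 = 2 - 18 = -16$)
$\left(-456 + F{\left(-90 \right)}\right) \left(-21475 - 1943\right) = \left(-456 - 16\right) \left(-21475 - 1943\right) = \left(-472\right) \left(-23418\right) = 11053296$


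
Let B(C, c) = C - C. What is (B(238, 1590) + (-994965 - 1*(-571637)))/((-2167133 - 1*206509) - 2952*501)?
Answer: 211664/1926297 ≈ 0.10988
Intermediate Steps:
B(C, c) = 0
(B(238, 1590) + (-994965 - 1*(-571637)))/((-2167133 - 1*206509) - 2952*501) = (0 + (-994965 - 1*(-571637)))/((-2167133 - 1*206509) - 2952*501) = (0 + (-994965 + 571637))/((-2167133 - 206509) - 1478952) = (0 - 423328)/(-2373642 - 1478952) = -423328/(-3852594) = -423328*(-1/3852594) = 211664/1926297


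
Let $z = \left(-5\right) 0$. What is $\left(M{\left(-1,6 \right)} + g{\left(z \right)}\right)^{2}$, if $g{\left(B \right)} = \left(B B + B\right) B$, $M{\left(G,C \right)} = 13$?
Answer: $169$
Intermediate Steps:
$z = 0$
$g{\left(B \right)} = B \left(B + B^{2}\right)$ ($g{\left(B \right)} = \left(B^{2} + B\right) B = \left(B + B^{2}\right) B = B \left(B + B^{2}\right)$)
$\left(M{\left(-1,6 \right)} + g{\left(z \right)}\right)^{2} = \left(13 + 0^{2} \left(1 + 0\right)\right)^{2} = \left(13 + 0 \cdot 1\right)^{2} = \left(13 + 0\right)^{2} = 13^{2} = 169$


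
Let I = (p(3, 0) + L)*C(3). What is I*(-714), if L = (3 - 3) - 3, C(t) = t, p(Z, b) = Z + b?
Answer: 0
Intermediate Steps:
L = -3 (L = 0 - 3 = -3)
I = 0 (I = ((3 + 0) - 3)*3 = (3 - 3)*3 = 0*3 = 0)
I*(-714) = 0*(-714) = 0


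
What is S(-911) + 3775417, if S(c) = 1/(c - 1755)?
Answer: 10065261721/2666 ≈ 3.7754e+6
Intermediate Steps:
S(c) = 1/(-1755 + c)
S(-911) + 3775417 = 1/(-1755 - 911) + 3775417 = 1/(-2666) + 3775417 = -1/2666 + 3775417 = 10065261721/2666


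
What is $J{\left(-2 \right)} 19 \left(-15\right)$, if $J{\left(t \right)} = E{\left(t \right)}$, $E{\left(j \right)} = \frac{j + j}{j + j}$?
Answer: $-285$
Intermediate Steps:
$E{\left(j \right)} = 1$ ($E{\left(j \right)} = \frac{2 j}{2 j} = 2 j \frac{1}{2 j} = 1$)
$J{\left(t \right)} = 1$
$J{\left(-2 \right)} 19 \left(-15\right) = 1 \cdot 19 \left(-15\right) = 19 \left(-15\right) = -285$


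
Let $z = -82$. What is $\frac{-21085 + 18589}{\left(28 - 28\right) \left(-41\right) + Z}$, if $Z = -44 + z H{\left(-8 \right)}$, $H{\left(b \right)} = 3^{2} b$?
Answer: $- \frac{624}{1465} \approx -0.42594$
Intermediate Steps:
$H{\left(b \right)} = 9 b$
$Z = 5860$ ($Z = -44 - 82 \cdot 9 \left(-8\right) = -44 - -5904 = -44 + 5904 = 5860$)
$\frac{-21085 + 18589}{\left(28 - 28\right) \left(-41\right) + Z} = \frac{-21085 + 18589}{\left(28 - 28\right) \left(-41\right) + 5860} = - \frac{2496}{0 \left(-41\right) + 5860} = - \frac{2496}{0 + 5860} = - \frac{2496}{5860} = \left(-2496\right) \frac{1}{5860} = - \frac{624}{1465}$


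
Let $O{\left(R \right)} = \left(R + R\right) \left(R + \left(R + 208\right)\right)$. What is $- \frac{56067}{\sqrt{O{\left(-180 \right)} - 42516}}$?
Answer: $- \frac{18689 \sqrt{339}}{678} \approx -507.52$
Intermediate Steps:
$O{\left(R \right)} = 2 R \left(208 + 2 R\right)$ ($O{\left(R \right)} = 2 R \left(R + \left(208 + R\right)\right) = 2 R \left(208 + 2 R\right)$)
$- \frac{56067}{\sqrt{O{\left(-180 \right)} - 42516}} = - \frac{56067}{\sqrt{4 \left(-180\right) \left(104 - 180\right) - 42516}} = - \frac{56067}{\sqrt{4 \left(-180\right) \left(-76\right) - 42516}} = - \frac{56067}{\sqrt{54720 - 42516}} = - \frac{56067}{\sqrt{12204}} = - \frac{56067}{6 \sqrt{339}} = - 56067 \frac{\sqrt{339}}{2034} = - \frac{18689 \sqrt{339}}{678}$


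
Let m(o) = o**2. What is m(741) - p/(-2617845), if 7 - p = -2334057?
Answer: 1437411284509/2617845 ≈ 5.4908e+5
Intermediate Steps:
p = 2334064 (p = 7 - 1*(-2334057) = 7 + 2334057 = 2334064)
m(741) - p/(-2617845) = 741**2 - 2334064/(-2617845) = 549081 - 2334064*(-1)/2617845 = 549081 - 1*(-2334064/2617845) = 549081 + 2334064/2617845 = 1437411284509/2617845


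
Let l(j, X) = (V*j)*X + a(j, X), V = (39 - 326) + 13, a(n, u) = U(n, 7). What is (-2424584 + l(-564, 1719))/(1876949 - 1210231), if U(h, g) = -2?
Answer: 131611399/333359 ≈ 394.80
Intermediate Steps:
a(n, u) = -2
V = -274 (V = -287 + 13 = -274)
l(j, X) = -2 - 274*X*j (l(j, X) = (-274*j)*X - 2 = -274*X*j - 2 = -2 - 274*X*j)
(-2424584 + l(-564, 1719))/(1876949 - 1210231) = (-2424584 + (-2 - 274*1719*(-564)))/(1876949 - 1210231) = (-2424584 + (-2 + 265647384))/666718 = (-2424584 + 265647382)*(1/666718) = 263222798*(1/666718) = 131611399/333359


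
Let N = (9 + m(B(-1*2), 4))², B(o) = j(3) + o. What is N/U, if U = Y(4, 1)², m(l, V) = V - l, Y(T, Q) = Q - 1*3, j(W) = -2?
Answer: 289/4 ≈ 72.250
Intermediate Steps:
B(o) = -2 + o
Y(T, Q) = -3 + Q (Y(T, Q) = Q - 3 = -3 + Q)
U = 4 (U = (-3 + 1)² = (-2)² = 4)
N = 289 (N = (9 + (4 - (-2 - 1*2)))² = (9 + (4 - (-2 - 2)))² = (9 + (4 - 1*(-4)))² = (9 + (4 + 4))² = (9 + 8)² = 17² = 289)
N/U = 289/4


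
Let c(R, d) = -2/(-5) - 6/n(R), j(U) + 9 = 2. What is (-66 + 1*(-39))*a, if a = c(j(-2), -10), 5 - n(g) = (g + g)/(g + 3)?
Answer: 378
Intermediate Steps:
j(U) = -7 (j(U) = -9 + 2 = -7)
n(g) = 5 - 2*g/(3 + g) (n(g) = 5 - (g + g)/(g + 3) = 5 - 2*g/(3 + g))
c(R, d) = 2/5 - 2*(3 + R)/(5 + R) (c(R, d) = -2/(-5) - 6*(3 + R)/(3*(5 + R)) = -2*(-1/5) - 2*(3 + R)/(5 + R) = 2/5 - 2*(3 + R)/(5 + R))
a = -18/5 (a = 4*(-5 - 2*(-7))/(5*(5 - 7)) = (4/5)*(-5 + 14)/(-2) = (4/5)*(-1/2)*9 = -18/5 ≈ -3.6000)
(-66 + 1*(-39))*a = (-66 + 1*(-39))*(-18/5) = (-66 - 39)*(-18/5) = -105*(-18/5) = 378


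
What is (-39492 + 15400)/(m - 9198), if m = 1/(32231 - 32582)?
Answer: 445068/169921 ≈ 2.6193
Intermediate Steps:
m = -1/351 (m = 1/(-351) = -1/351 ≈ -0.0028490)
(-39492 + 15400)/(m - 9198) = (-39492 + 15400)/(-1/351 - 9198) = -24092/(-3228499/351) = -24092*(-351/3228499) = 445068/169921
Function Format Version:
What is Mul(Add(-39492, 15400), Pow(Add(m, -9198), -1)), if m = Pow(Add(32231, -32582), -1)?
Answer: Rational(445068, 169921) ≈ 2.6193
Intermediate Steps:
m = Rational(-1, 351) (m = Pow(-351, -1) = Rational(-1, 351) ≈ -0.0028490)
Mul(Add(-39492, 15400), Pow(Add(m, -9198), -1)) = Mul(Add(-39492, 15400), Pow(Add(Rational(-1, 351), -9198), -1)) = Mul(-24092, Pow(Rational(-3228499, 351), -1)) = Mul(-24092, Rational(-351, 3228499)) = Rational(445068, 169921)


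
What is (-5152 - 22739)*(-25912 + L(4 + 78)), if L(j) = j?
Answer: 720424530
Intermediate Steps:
(-5152 - 22739)*(-25912 + L(4 + 78)) = (-5152 - 22739)*(-25912 + (4 + 78)) = -27891*(-25912 + 82) = -27891*(-25830) = 720424530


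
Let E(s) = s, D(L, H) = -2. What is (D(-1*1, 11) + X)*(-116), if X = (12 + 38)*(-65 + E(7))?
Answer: 336632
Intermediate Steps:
X = -2900 (X = (12 + 38)*(-65 + 7) = 50*(-58) = -2900)
(D(-1*1, 11) + X)*(-116) = (-2 - 2900)*(-116) = -2902*(-116) = 336632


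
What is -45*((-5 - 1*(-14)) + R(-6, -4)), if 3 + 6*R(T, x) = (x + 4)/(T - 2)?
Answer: -765/2 ≈ -382.50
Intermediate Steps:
R(T, x) = -1/2 + (4 + x)/(6*(-2 + T)) (R(T, x) = -1/2 + ((x + 4)/(T - 2))/6 = -1/2 + ((4 + x)/(-2 + T))/6 = -1/2 + (4 + x)/(6*(-2 + T)))
-45*((-5 - 1*(-14)) + R(-6, -4)) = -45*((-5 - 1*(-14)) + (10 - 4 - 3*(-6))/(6*(-2 - 6))) = -45*((-5 + 14) + (1/6)*(10 - 4 + 18)/(-8)) = -45*(9 + (1/6)*(-1/8)*24) = -45*(9 - 1/2) = -45*17/2 = -765/2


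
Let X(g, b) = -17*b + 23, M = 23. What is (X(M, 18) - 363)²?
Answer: 417316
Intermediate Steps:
X(g, b) = 23 - 17*b
(X(M, 18) - 363)² = ((23 - 17*18) - 363)² = ((23 - 306) - 363)² = (-283 - 363)² = (-646)² = 417316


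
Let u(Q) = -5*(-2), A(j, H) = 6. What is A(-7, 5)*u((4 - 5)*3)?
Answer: 60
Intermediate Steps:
u(Q) = 10
A(-7, 5)*u((4 - 5)*3) = 6*10 = 60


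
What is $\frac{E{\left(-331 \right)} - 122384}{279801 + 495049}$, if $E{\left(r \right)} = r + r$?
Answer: $- \frac{61523}{387425} \approx -0.1588$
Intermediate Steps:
$E{\left(r \right)} = 2 r$
$\frac{E{\left(-331 \right)} - 122384}{279801 + 495049} = \frac{2 \left(-331\right) - 122384}{279801 + 495049} = \frac{-662 - 122384}{774850} = \left(-123046\right) \frac{1}{774850} = - \frac{61523}{387425}$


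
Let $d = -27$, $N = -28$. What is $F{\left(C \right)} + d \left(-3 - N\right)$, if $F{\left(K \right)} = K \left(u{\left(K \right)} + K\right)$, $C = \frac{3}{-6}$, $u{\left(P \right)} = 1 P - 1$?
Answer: $-674$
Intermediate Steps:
$u{\left(P \right)} = -1 + P$ ($u{\left(P \right)} = P - 1 = -1 + P$)
$C = - \frac{1}{2}$ ($C = 3 \left(- \frac{1}{6}\right) = - \frac{1}{2} \approx -0.5$)
$F{\left(K \right)} = K \left(-1 + 2 K\right)$ ($F{\left(K \right)} = K \left(\left(-1 + K\right) + K\right) = K \left(-1 + 2 K\right)$)
$F{\left(C \right)} + d \left(-3 - N\right) = - \frac{-1 + 2 \left(- \frac{1}{2}\right)}{2} - 27 \left(-3 - -28\right) = - \frac{-1 - 1}{2} - 27 \left(-3 + 28\right) = \left(- \frac{1}{2}\right) \left(-2\right) - 675 = 1 - 675 = -674$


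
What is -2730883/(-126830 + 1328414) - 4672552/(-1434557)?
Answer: 1696856398537/1723740738288 ≈ 0.98440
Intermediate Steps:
-2730883/(-126830 + 1328414) - 4672552/(-1434557) = -2730883/1201584 - 4672552*(-1/1434557) = -2730883*1/1201584 + 4672552/1434557 = -2730883/1201584 + 4672552/1434557 = 1696856398537/1723740738288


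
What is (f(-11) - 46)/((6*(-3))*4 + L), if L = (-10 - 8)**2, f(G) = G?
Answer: -19/84 ≈ -0.22619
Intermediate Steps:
L = 324 (L = (-18)**2 = 324)
(f(-11) - 46)/((6*(-3))*4 + L) = (-11 - 46)/((6*(-3))*4 + 324) = -57/(-18*4 + 324) = -57/(-72 + 324) = -57/252 = -57*1/252 = -19/84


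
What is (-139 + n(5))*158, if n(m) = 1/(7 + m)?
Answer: -131693/6 ≈ -21949.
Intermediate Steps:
(-139 + n(5))*158 = (-139 + 1/(7 + 5))*158 = (-139 + 1/12)*158 = -1667/12*158 = -131693/6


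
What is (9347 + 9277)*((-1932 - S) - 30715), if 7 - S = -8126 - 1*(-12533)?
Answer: -526072128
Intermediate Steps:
S = -4400 (S = 7 - (-8126 - 1*(-12533)) = 7 - (-8126 + 12533) = 7 - 1*4407 = 7 - 4407 = -4400)
(9347 + 9277)*((-1932 - S) - 30715) = (9347 + 9277)*((-1932 - 1*(-4400)) - 30715) = 18624*((-1932 + 4400) - 30715) = 18624*(2468 - 30715) = 18624*(-28247) = -526072128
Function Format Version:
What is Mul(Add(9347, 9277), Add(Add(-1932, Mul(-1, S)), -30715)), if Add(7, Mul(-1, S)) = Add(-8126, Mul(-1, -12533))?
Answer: -526072128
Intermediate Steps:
S = -4400 (S = Add(7, Mul(-1, Add(-8126, Mul(-1, -12533)))) = Add(7, Mul(-1, Add(-8126, 12533))) = Add(7, Mul(-1, 4407)) = Add(7, -4407) = -4400)
Mul(Add(9347, 9277), Add(Add(-1932, Mul(-1, S)), -30715)) = Mul(Add(9347, 9277), Add(Add(-1932, Mul(-1, -4400)), -30715)) = Mul(18624, Add(Add(-1932, 4400), -30715)) = Mul(18624, Add(2468, -30715)) = Mul(18624, -28247) = -526072128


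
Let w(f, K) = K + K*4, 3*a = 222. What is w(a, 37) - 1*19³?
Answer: -6674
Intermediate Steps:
a = 74 (a = (⅓)*222 = 74)
w(f, K) = 5*K (w(f, K) = K + 4*K = 5*K)
w(a, 37) - 1*19³ = 5*37 - 1*19³ = 185 - 1*6859 = 185 - 6859 = -6674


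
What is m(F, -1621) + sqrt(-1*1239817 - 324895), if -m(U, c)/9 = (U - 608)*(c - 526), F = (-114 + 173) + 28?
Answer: -10067283 + 2*I*sqrt(391178) ≈ -1.0067e+7 + 1250.9*I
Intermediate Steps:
F = 87 (F = 59 + 28 = 87)
m(U, c) = -9*(-608 + U)*(-526 + c) (m(U, c) = -9*(U - 608)*(c - 526) = -9*(-608 + U)*(-526 + c))
m(F, -1621) + sqrt(-1*1239817 - 324895) = (-2878272 + 4734*87 + 5472*(-1621) - 9*87*(-1621)) + sqrt(-1*1239817 - 324895) = (-2878272 + 411858 - 8870112 + 1269243) + sqrt(-1239817 - 324895) = -10067283 + sqrt(-1564712) = -10067283 + 2*I*sqrt(391178)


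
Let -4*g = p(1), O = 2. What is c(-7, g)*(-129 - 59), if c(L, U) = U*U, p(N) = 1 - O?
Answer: -47/4 ≈ -11.750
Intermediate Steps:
p(N) = -1 (p(N) = 1 - 1*2 = 1 - 2 = -1)
g = 1/4 (g = -1/4*(-1) = 1/4 ≈ 0.25000)
c(L, U) = U**2
c(-7, g)*(-129 - 59) = (1/4)**2*(-129 - 59) = (1/16)*(-188) = -47/4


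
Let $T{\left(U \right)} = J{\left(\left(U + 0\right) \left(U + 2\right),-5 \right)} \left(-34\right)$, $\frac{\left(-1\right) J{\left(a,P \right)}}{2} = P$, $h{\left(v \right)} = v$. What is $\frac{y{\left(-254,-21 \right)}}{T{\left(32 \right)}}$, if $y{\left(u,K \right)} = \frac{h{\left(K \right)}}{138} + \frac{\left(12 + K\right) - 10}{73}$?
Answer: $\frac{277}{228344} \approx 0.0012131$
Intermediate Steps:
$J{\left(a,P \right)} = - 2 P$
$T{\left(U \right)} = -340$ ($T{\left(U \right)} = \left(-2\right) \left(-5\right) \left(-34\right) = 10 \left(-34\right) = -340$)
$y{\left(u,K \right)} = \frac{2}{73} + \frac{211 K}{10074}$ ($y{\left(u,K \right)} = \frac{K}{138} + \frac{\left(12 + K\right) - 10}{73} = K \frac{1}{138} + \left(2 + K\right) \frac{1}{73} = \frac{K}{138} + \left(\frac{2}{73} + \frac{K}{73}\right) = \frac{2}{73} + \frac{211 K}{10074}$)
$\frac{y{\left(-254,-21 \right)}}{T{\left(32 \right)}} = \frac{\frac{2}{73} + \frac{211}{10074} \left(-21\right)}{-340} = \left(\frac{2}{73} - \frac{1477}{3358}\right) \left(- \frac{1}{340}\right) = \left(- \frac{1385}{3358}\right) \left(- \frac{1}{340}\right) = \frac{277}{228344}$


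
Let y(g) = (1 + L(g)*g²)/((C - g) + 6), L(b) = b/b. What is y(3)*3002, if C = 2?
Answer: 6004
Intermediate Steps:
L(b) = 1
y(g) = (1 + g²)/(8 - g) (y(g) = (1 + 1*g²)/((2 - g) + 6) = (1 + g²)/(8 - g))
y(3)*3002 = ((1 + 3²)/(8 - 1*3))*3002 = ((1 + 9)/(8 - 3))*3002 = (10/5)*3002 = ((⅕)*10)*3002 = 2*3002 = 6004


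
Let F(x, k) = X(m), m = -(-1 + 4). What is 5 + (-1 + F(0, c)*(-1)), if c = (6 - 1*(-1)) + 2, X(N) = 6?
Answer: -2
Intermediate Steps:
m = -3 (m = -1*3 = -3)
c = 9 (c = (6 + 1) + 2 = 7 + 2 = 9)
F(x, k) = 6
5 + (-1 + F(0, c)*(-1)) = 5 + (-1 + 6*(-1)) = 5 + (-1 - 6) = 5 - 7 = -2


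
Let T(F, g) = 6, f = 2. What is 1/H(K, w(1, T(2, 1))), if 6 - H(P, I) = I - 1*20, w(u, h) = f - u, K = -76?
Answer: 1/25 ≈ 0.040000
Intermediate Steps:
w(u, h) = 2 - u
H(P, I) = 26 - I (H(P, I) = 6 - (I - 1*20) = 6 - (I - 20) = 6 - (-20 + I) = 6 + (20 - I) = 26 - I)
1/H(K, w(1, T(2, 1))) = 1/(26 - (2 - 1*1)) = 1/(26 - (2 - 1)) = 1/(26 - 1*1) = 1/(26 - 1) = 1/25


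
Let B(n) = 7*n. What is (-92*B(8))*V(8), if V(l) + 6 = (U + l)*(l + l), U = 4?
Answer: -958272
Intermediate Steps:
V(l) = -6 + 2*l*(4 + l) (V(l) = -6 + (4 + l)*(l + l) = -6 + (4 + l)*(2*l) = -6 + 2*l*(4 + l))
(-92*B(8))*V(8) = (-644*8)*(-6 + 2*8**2 + 8*8) = (-92*56)*(-6 + 2*64 + 64) = -5152*(-6 + 128 + 64) = -5152*186 = -958272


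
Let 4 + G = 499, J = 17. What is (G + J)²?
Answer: 262144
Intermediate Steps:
G = 495 (G = -4 + 499 = 495)
(G + J)² = (495 + 17)² = 512² = 262144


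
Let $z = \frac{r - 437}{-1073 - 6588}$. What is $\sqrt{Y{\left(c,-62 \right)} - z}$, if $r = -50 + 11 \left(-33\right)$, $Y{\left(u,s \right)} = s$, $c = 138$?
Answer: $\frac{2 i \sqrt{911337238}}{7661} \approx 7.8811 i$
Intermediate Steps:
$r = -413$ ($r = -50 - 363 = -413$)
$z = \frac{850}{7661}$ ($z = \frac{-413 - 437}{-1073 - 6588} = - \frac{850}{-7661} = \left(-850\right) \left(- \frac{1}{7661}\right) = \frac{850}{7661} \approx 0.11095$)
$\sqrt{Y{\left(c,-62 \right)} - z} = \sqrt{-62 - \frac{850}{7661}} = \sqrt{- \frac{475832}{7661}} = \frac{2 i \sqrt{911337238}}{7661}$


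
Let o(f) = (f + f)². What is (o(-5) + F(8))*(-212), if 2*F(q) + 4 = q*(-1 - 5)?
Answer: -15688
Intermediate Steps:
o(f) = 4*f² (o(f) = (2*f)² = 4*f²)
F(q) = -2 - 3*q (F(q) = -2 + (q*(-1 - 5))/2 = -2 + (q*(-6))/2 = -2 + (-6*q)/2 = -2 - 3*q)
(o(-5) + F(8))*(-212) = (4*(-5)² + (-2 - 3*8))*(-212) = (4*25 + (-2 - 24))*(-212) = (100 - 26)*(-212) = 74*(-212) = -15688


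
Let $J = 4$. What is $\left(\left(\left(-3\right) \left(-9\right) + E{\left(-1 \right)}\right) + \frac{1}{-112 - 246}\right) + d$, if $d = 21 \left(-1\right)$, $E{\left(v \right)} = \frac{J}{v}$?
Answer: $\frac{715}{358} \approx 1.9972$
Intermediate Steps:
$E{\left(v \right)} = \frac{4}{v}$
$d = -21$
$\left(\left(\left(-3\right) \left(-9\right) + E{\left(-1 \right)}\right) + \frac{1}{-112 - 246}\right) + d = \left(\left(\left(-3\right) \left(-9\right) + \frac{4}{-1}\right) + \frac{1}{-112 - 246}\right) - 21 = \left(\left(27 + 4 \left(-1\right)\right) + \frac{1}{-358}\right) - 21 = \left(\left(27 - 4\right) - \frac{1}{358}\right) - 21 = \left(23 - \frac{1}{358}\right) - 21 = \frac{8233}{358} - 21 = \frac{715}{358}$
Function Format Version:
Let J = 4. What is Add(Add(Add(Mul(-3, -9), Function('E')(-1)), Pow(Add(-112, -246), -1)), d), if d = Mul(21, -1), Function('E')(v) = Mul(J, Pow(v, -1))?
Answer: Rational(715, 358) ≈ 1.9972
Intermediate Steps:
Function('E')(v) = Mul(4, Pow(v, -1))
d = -21
Add(Add(Add(Mul(-3, -9), Function('E')(-1)), Pow(Add(-112, -246), -1)), d) = Add(Add(Add(Mul(-3, -9), Mul(4, Pow(-1, -1))), Pow(Add(-112, -246), -1)), -21) = Add(Add(Add(27, Mul(4, -1)), Pow(-358, -1)), -21) = Add(Add(Add(27, -4), Rational(-1, 358)), -21) = Add(Add(23, Rational(-1, 358)), -21) = Add(Rational(8233, 358), -21) = Rational(715, 358)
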